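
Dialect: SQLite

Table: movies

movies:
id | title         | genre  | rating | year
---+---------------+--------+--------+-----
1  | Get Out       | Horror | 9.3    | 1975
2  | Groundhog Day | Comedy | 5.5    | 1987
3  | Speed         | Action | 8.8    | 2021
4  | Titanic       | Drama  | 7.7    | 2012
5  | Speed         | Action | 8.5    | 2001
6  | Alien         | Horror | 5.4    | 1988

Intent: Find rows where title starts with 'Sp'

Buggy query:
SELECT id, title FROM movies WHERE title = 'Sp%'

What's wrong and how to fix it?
Bug: '=' compares the literal string including the % character; pattern matching needs LIKE

Fix: Replace '=' with LIKE so 'Sp%' is treated as a pattern

Corrected query:
SELECT id, title FROM movies WHERE title LIKE 'Sp%'

Result:
id | title
---+------
3  | Speed
5  | Speed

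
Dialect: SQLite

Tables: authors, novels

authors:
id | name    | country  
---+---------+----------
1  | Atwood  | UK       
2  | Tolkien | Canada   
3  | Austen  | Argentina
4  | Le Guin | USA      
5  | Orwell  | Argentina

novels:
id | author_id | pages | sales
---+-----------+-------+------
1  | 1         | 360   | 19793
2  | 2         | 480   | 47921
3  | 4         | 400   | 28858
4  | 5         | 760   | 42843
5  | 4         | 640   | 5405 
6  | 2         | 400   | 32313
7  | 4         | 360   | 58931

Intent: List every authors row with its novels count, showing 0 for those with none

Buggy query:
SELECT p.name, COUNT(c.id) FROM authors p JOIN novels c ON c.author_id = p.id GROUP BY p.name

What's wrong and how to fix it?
Bug: INNER JOIN drops authors rows that have no matching novels rows

Fix: Switch to LEFT JOIN to retain unmatched parent rows

Corrected query:
SELECT p.name, COUNT(c.id) FROM authors p LEFT JOIN novels c ON c.author_id = p.id GROUP BY p.name

Result:
name    | COUNT(c.id)
--------+------------
Atwood  | 1          
Austen  | 0          
Le Guin | 3          
Orwell  | 1          
Tolkien | 2          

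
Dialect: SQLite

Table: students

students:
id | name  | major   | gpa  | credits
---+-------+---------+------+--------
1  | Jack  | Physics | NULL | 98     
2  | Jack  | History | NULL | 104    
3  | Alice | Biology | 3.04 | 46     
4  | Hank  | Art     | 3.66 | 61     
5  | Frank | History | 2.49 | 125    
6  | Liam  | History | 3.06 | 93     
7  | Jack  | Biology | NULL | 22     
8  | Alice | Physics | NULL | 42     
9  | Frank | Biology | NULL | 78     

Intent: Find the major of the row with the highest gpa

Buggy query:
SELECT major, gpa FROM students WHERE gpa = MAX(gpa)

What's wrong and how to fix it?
Bug: MAX(gpa) is an aggregate and cannot be used directly in WHERE

Fix: Use a subquery: WHERE gpa = (SELECT MAX(gpa) FROM students)

Corrected query:
SELECT major, gpa FROM students WHERE gpa = (SELECT MAX(gpa) FROM students)

Result:
major | gpa 
------+-----
Art   | 3.66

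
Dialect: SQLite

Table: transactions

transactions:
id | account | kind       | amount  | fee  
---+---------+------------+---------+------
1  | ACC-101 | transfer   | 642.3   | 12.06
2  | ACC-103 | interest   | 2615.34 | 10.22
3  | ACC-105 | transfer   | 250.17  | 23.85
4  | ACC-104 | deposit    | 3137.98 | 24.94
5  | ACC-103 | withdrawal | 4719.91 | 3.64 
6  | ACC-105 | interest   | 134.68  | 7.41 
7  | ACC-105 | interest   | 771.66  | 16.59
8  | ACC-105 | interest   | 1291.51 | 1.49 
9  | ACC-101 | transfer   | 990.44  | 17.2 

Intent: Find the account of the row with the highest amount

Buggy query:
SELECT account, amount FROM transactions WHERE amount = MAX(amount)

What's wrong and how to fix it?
Bug: WHERE is evaluated per row; an aggregate over the whole table isn't defined there

Fix: Wrap MAX in a scalar subquery so WHERE compares against a single value

Corrected query:
SELECT account, amount FROM transactions WHERE amount = (SELECT MAX(amount) FROM transactions)

Result:
account | amount 
--------+--------
ACC-103 | 4719.91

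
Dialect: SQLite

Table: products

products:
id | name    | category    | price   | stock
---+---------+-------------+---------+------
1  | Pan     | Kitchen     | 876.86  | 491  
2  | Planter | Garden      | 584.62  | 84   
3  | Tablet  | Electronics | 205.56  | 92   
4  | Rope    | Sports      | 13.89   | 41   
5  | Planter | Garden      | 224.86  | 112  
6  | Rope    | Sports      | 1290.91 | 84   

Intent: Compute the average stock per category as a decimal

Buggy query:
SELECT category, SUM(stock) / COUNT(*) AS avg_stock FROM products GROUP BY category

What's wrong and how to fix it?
Bug: SUM(stock) and COUNT(*) are both integers; the division truncates the fractional part

Fix: Cast one side to REAL so the division keeps the fractional part

Corrected query:
SELECT category, SUM(stock) * 1.0 / COUNT(*) AS avg_stock FROM products GROUP BY category

Result:
category    | avg_stock
------------+----------
Electronics | 92       
Garden      | 98       
Kitchen     | 491      
Sports      | 62.5     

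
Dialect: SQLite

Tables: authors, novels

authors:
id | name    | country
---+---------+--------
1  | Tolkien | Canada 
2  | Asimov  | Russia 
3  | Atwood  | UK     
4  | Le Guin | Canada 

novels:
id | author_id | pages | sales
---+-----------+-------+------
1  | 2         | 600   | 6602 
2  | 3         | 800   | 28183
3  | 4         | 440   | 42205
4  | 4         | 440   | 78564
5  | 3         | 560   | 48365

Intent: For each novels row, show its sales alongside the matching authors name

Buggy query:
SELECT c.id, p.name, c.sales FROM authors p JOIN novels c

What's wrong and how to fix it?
Bug: Missing join condition: each novels row is matched to all authors rows instead of just its own

Fix: Add ON c.author_id = p.id to the JOIN

Corrected query:
SELECT c.id, p.name, c.sales FROM authors p JOIN novels c ON c.author_id = p.id

Result:
id | name    | sales
---+---------+------
1  | Asimov  | 6602 
2  | Atwood  | 28183
3  | Le Guin | 42205
4  | Le Guin | 78564
5  | Atwood  | 48365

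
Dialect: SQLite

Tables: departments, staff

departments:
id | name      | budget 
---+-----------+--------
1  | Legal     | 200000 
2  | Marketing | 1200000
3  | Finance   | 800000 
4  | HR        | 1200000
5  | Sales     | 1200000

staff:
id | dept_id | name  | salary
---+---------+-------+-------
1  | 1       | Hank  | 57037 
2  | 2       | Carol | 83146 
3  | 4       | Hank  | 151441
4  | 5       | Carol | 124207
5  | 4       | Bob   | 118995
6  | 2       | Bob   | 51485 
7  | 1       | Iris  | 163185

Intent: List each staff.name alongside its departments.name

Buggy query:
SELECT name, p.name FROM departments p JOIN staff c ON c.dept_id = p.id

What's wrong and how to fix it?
Bug: 'name' exists in both joined tables, so the database can't tell which one is meant

Fix: Qualify the column with its table alias (c.name)

Corrected query:
SELECT c.name, p.name FROM departments p JOIN staff c ON c.dept_id = p.id

Result:
name  | name     
------+----------
Hank  | Legal    
Carol | Marketing
Hank  | HR       
Carol | Sales    
Bob   | HR       
Bob   | Marketing
Iris  | Legal    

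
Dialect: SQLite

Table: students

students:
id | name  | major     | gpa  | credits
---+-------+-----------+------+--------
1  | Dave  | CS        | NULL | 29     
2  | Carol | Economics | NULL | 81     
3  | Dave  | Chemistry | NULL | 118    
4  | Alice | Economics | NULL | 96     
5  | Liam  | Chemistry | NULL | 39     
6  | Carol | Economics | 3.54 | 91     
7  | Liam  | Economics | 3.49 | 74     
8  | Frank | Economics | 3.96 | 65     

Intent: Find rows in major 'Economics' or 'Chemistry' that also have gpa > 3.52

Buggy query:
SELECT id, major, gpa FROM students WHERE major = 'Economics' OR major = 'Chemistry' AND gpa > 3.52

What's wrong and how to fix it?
Bug: AND binds tighter than OR, so this parses as major = 'Economics' OR (major = 'Chemistry' AND gpa > 3.52)

Fix: Add parentheses around the OR so the AND applies to both alternatives

Corrected query:
SELECT id, major, gpa FROM students WHERE (major = 'Economics' OR major = 'Chemistry') AND gpa > 3.52

Result:
id | major     | gpa 
---+-----------+-----
6  | Economics | 3.54
8  | Economics | 3.96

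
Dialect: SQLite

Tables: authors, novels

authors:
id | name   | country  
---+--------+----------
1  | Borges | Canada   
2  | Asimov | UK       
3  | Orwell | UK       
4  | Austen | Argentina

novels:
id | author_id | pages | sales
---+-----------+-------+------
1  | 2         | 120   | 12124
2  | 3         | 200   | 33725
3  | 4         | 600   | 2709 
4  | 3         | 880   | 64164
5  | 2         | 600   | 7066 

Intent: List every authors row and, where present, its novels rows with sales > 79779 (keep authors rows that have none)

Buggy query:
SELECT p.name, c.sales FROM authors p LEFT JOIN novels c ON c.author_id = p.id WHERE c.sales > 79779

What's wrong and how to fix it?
Bug: A WHERE condition on the right-hand table after LEFT JOIN drops unmatched parents

Fix: Put 'c.sales > 79779' in the JOIN's ON clause instead of WHERE

Corrected query:
SELECT p.name, c.sales FROM authors p LEFT JOIN novels c ON c.author_id = p.id AND c.sales > 79779

Result:
name   | sales
-------+------
Borges | NULL 
Asimov | NULL 
Orwell | NULL 
Austen | NULL 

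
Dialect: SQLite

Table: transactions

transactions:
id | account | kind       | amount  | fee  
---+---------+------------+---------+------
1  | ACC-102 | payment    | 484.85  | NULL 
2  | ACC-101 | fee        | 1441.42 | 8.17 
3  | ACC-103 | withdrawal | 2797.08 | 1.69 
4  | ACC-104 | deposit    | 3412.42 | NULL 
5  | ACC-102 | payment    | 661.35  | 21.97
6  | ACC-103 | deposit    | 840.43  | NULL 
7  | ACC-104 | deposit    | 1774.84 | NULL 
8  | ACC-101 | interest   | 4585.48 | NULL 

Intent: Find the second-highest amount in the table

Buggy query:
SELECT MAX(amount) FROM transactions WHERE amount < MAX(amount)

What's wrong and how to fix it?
Bug: MAX(amount) on the right of the comparison is an aggregate-in-WHERE error

Fix: Compute the overall MAX in a subquery, then take MAX of rows below it

Corrected query:
SELECT MAX(amount) FROM transactions WHERE amount < (SELECT MAX(amount) FROM transactions)

Result:
MAX(amount)
-----------
3412.42    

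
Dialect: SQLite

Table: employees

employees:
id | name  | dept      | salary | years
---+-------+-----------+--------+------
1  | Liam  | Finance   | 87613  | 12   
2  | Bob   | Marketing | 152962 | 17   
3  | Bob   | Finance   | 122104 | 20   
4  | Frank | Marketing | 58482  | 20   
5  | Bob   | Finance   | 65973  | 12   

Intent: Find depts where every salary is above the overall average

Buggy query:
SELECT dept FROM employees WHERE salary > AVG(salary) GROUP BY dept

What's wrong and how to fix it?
Bug: AVG() is an aggregate; it can't sit directly in WHERE

Fix: Use a subquery for AVG and a HAVING MIN(...) filter so the condition holds for every row in the group

Corrected query:
SELECT dept FROM employees GROUP BY dept HAVING MIN(salary) > (SELECT AVG(salary) FROM employees)

Result:
(no rows)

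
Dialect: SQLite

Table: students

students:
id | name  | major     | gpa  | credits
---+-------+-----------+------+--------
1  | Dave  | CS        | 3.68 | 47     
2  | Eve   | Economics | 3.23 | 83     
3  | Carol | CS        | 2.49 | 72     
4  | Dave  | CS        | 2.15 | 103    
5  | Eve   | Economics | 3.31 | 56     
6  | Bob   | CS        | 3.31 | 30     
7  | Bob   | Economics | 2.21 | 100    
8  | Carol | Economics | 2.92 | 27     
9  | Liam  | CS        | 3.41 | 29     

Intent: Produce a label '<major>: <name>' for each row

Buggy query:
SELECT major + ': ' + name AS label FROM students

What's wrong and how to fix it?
Bug: SQLite uses || for string concatenation; + coerces text to numbers (yielding 0)

Fix: Use the || operator for string concatenation

Corrected query:
SELECT major || ': ' || name AS label FROM students

Result:
label           
----------------
CS: Dave        
Economics: Eve  
CS: Carol       
CS: Dave        
Economics: Eve  
CS: Bob         
Economics: Bob  
Economics: Carol
CS: Liam        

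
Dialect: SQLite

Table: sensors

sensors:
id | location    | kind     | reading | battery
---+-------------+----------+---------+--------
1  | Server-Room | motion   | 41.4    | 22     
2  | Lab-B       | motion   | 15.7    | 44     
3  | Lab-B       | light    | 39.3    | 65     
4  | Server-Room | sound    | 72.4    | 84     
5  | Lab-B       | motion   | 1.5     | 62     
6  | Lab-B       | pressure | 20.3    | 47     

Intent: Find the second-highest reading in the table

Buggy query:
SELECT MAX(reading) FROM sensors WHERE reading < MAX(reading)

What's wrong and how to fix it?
Bug: MAX(reading) on the right of the comparison is an aggregate-in-WHERE error

Fix: Put the inner MAX in a scalar subquery

Corrected query:
SELECT MAX(reading) FROM sensors WHERE reading < (SELECT MAX(reading) FROM sensors)

Result:
MAX(reading)
------------
41.4        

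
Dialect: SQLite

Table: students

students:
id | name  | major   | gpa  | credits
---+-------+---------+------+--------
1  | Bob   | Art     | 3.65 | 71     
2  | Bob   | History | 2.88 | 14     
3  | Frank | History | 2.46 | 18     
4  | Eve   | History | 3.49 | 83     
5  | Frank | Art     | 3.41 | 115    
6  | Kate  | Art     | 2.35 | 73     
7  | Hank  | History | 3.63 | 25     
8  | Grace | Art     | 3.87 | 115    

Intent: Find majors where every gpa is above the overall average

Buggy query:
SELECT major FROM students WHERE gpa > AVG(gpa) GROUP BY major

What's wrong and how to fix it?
Bug: WHERE evaluates per row before aggregation, so AVG() is unavailable

Fix: Use a subquery for AVG and a HAVING MIN(...) filter so the condition holds for every row in the group

Corrected query:
SELECT major FROM students GROUP BY major HAVING MIN(gpa) > (SELECT AVG(gpa) FROM students)

Result:
(no rows)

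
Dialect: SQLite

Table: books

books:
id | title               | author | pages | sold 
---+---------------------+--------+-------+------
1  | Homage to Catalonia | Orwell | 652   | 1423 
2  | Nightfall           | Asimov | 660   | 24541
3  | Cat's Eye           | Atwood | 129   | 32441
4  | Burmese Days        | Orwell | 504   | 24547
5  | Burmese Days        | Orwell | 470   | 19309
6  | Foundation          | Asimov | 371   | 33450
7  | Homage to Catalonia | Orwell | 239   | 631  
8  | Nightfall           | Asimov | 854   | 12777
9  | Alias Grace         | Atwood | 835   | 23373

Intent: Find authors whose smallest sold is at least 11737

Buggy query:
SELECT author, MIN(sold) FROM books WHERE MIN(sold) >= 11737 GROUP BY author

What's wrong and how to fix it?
Bug: Aggregates like MIN are computed per group after WHERE runs

Fix: Replace WHERE with HAVING after the GROUP BY

Corrected query:
SELECT author, MIN(sold) FROM books GROUP BY author HAVING MIN(sold) >= 11737

Result:
author | MIN(sold)
-------+----------
Asimov | 12777    
Atwood | 23373    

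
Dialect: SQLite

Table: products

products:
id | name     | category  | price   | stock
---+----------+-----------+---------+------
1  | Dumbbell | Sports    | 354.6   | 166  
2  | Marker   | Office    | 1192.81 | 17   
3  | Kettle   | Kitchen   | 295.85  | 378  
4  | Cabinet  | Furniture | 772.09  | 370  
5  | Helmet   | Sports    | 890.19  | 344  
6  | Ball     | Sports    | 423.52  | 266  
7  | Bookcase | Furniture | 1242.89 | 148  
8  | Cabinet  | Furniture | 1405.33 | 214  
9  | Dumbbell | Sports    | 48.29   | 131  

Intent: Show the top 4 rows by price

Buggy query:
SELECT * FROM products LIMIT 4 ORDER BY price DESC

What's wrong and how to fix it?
Bug: LIMIT must come after ORDER BY

Fix: Swap the clauses: ORDER BY first, then LIMIT

Corrected query:
SELECT * FROM products ORDER BY price DESC LIMIT 4

Result:
id | name     | category  | price   | stock
---+----------+-----------+---------+------
8  | Cabinet  | Furniture | 1405.33 | 214  
7  | Bookcase | Furniture | 1242.89 | 148  
2  | Marker   | Office    | 1192.81 | 17   
5  | Helmet   | Sports    | 890.19  | 344  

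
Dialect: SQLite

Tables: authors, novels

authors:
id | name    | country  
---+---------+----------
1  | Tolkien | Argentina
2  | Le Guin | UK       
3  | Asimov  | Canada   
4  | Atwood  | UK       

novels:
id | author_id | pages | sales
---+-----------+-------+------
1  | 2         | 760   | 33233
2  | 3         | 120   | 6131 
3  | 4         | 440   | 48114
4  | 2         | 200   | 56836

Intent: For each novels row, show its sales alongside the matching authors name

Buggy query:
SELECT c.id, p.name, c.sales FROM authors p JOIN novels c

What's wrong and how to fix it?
Bug: JOIN with no ON clause produces a cartesian product; every novels row pairs with every authors row

Fix: Specify the join condition linking the foreign key to the parent id

Corrected query:
SELECT c.id, p.name, c.sales FROM authors p JOIN novels c ON c.author_id = p.id

Result:
id | name    | sales
---+---------+------
1  | Le Guin | 33233
2  | Asimov  | 6131 
3  | Atwood  | 48114
4  | Le Guin | 56836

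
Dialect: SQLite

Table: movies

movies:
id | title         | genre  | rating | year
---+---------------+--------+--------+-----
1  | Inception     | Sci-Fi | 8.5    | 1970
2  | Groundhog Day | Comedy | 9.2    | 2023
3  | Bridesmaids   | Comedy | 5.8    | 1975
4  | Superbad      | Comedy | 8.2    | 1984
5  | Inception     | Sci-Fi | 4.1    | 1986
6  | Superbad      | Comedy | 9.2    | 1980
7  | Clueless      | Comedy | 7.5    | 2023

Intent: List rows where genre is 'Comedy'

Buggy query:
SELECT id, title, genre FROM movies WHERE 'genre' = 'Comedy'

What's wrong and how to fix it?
Bug: 'genre' in single quotes is a string literal, not the column; the comparison is literal-vs-literal and never true

Fix: Reference the column as genre without single quotes

Corrected query:
SELECT id, title, genre FROM movies WHERE genre = 'Comedy'

Result:
id | title         | genre 
---+---------------+-------
2  | Groundhog Day | Comedy
3  | Bridesmaids   | Comedy
4  | Superbad      | Comedy
6  | Superbad      | Comedy
7  | Clueless      | Comedy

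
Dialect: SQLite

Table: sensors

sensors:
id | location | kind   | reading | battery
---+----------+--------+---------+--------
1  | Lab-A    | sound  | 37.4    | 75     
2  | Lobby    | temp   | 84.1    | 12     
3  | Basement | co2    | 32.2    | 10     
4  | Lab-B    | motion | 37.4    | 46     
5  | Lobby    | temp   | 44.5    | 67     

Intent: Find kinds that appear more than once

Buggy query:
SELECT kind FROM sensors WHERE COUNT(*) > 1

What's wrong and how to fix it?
Bug: COUNT(*) is an aggregate and cannot be used in WHERE

Fix: Group first, then use HAVING for the count condition

Corrected query:
SELECT kind FROM sensors GROUP BY kind HAVING COUNT(*) > 1

Result:
kind
----
temp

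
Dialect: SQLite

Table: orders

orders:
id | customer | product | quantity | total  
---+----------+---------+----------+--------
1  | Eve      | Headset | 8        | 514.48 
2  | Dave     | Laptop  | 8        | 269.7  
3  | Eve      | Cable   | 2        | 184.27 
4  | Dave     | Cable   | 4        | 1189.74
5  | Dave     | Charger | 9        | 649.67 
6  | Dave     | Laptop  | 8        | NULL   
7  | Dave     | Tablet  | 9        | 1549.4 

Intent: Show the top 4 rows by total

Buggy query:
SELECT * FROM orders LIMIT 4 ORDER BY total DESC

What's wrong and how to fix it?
Bug: ORDER BY cannot follow LIMIT; LIMIT is the final clause

Fix: Sort with ORDER BY, then apply LIMIT

Corrected query:
SELECT * FROM orders ORDER BY total DESC LIMIT 4

Result:
id | customer | product | quantity | total  
---+----------+---------+----------+--------
7  | Dave     | Tablet  | 9        | 1549.4 
4  | Dave     | Cable   | 4        | 1189.74
5  | Dave     | Charger | 9        | 649.67 
1  | Eve      | Headset | 8        | 514.48 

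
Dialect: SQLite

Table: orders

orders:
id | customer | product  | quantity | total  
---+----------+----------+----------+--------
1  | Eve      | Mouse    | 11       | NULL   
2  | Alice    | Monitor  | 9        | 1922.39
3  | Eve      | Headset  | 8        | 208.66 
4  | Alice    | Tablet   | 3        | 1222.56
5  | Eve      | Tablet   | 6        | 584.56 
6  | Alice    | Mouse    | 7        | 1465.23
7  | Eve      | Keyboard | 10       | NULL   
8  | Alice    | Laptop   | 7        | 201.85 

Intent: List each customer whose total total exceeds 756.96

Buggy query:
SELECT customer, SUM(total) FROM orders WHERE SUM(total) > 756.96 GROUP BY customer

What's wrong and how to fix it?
Bug: WHERE runs before GROUP BY, so aggregates aren't available there

Fix: Use HAVING (which filters groups after aggregation) instead of WHERE

Corrected query:
SELECT customer, SUM(total) FROM orders GROUP BY customer HAVING SUM(total) > 756.96

Result:
customer | SUM(total)
---------+-----------
Alice    | 4812.03   
Eve      | 793.22    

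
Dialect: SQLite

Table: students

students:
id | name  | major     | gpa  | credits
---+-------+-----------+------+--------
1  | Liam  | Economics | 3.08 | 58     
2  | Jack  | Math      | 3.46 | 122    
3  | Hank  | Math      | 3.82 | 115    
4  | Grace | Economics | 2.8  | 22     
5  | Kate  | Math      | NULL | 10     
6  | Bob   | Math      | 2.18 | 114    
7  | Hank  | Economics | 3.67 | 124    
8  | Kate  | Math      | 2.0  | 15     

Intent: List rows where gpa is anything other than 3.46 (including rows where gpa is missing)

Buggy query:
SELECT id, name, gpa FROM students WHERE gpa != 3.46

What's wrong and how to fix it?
Bug: 'gpa != 3.46' is unknown when gpa is NULL, so NULL rows are silently excluded

Fix: Handle NULL separately with IS NULL alongside the inequality

Corrected query:
SELECT id, name, gpa FROM students WHERE gpa != 3.46 OR gpa IS NULL

Result:
id | name  | gpa 
---+-------+-----
1  | Liam  | 3.08
3  | Hank  | 3.82
4  | Grace | 2.8 
5  | Kate  | NULL
6  | Bob   | 2.18
7  | Hank  | 3.67
8  | Kate  | 2   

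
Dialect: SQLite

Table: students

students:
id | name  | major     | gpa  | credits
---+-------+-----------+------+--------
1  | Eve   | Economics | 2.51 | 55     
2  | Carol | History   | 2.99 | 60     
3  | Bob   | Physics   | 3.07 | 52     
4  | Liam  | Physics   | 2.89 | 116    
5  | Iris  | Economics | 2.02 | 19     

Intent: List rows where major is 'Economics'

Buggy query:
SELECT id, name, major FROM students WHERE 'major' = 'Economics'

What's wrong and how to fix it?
Bug: 'major' in single quotes is a string literal, not the column; the comparison is literal-vs-literal and never true

Fix: Reference the column as major without single quotes

Corrected query:
SELECT id, name, major FROM students WHERE major = 'Economics'

Result:
id | name | major    
---+------+----------
1  | Eve  | Economics
5  | Iris | Economics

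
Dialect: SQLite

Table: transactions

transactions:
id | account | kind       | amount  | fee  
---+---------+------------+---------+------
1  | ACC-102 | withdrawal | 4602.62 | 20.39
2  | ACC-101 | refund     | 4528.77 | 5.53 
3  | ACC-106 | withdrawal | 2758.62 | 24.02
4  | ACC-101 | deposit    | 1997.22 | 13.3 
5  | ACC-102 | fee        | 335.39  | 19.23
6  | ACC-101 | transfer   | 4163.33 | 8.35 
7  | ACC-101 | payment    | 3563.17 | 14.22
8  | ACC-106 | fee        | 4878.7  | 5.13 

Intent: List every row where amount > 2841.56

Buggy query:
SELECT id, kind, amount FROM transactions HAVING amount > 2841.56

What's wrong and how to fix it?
Bug: HAVING filters the output of aggregation, but this query has no GROUP BY and no aggregate functions, so SQLite rejects it (HAVING clause on a non-aggregate query); the condition here is per row

Fix: Use WHERE for row-level filtering

Corrected query:
SELECT id, kind, amount FROM transactions WHERE amount > 2841.56

Result:
id | kind       | amount 
---+------------+--------
1  | withdrawal | 4602.62
2  | refund     | 4528.77
6  | transfer   | 4163.33
7  | payment    | 3563.17
8  | fee        | 4878.7 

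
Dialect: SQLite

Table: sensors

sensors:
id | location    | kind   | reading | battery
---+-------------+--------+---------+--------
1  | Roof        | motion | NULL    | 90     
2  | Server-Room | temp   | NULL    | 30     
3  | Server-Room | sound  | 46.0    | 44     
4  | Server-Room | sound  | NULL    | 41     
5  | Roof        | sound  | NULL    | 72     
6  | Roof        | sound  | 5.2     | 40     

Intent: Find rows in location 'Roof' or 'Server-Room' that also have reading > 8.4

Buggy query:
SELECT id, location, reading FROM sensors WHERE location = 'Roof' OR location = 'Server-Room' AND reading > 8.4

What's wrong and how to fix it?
Bug: AND binds tighter than OR, so this parses as location = 'Roof' OR (location = 'Server-Room' AND reading > 8.4)

Fix: Group the OR with parentheses (or use IN), then AND the threshold

Corrected query:
SELECT id, location, reading FROM sensors WHERE (location = 'Roof' OR location = 'Server-Room') AND reading > 8.4

Result:
id | location    | reading
---+-------------+--------
3  | Server-Room | 46     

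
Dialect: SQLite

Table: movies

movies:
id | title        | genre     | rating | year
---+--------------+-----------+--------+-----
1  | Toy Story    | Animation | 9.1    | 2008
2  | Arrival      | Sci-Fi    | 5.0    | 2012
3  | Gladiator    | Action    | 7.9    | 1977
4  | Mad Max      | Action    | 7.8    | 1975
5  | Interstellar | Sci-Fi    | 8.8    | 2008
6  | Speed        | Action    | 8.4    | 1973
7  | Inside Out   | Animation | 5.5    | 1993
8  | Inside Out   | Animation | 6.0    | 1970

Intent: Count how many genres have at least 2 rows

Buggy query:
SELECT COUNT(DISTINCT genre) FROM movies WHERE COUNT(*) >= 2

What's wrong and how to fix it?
Bug: WHERE filters individual rows, not groups, so a group-level COUNT is invalid there

Fix: Group first with HAVING COUNT(*) >= 2, then COUNT the resulting groups

Corrected query:
SELECT COUNT(*) FROM (SELECT genre FROM movies GROUP BY genre HAVING COUNT(*) >= 2)

Result:
COUNT(*)
--------
3       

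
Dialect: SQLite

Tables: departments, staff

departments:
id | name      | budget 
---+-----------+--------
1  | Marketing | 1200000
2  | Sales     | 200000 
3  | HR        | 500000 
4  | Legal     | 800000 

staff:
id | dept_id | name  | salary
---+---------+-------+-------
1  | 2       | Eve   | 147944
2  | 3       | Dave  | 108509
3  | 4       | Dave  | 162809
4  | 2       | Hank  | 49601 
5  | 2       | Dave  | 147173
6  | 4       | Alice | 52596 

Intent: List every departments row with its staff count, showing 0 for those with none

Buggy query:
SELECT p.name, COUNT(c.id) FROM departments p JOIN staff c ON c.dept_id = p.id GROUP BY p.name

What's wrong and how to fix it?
Bug: INNER JOIN drops departments rows that have no matching staff rows

Fix: Switch to LEFT JOIN to retain unmatched parent rows

Corrected query:
SELECT p.name, COUNT(c.id) FROM departments p LEFT JOIN staff c ON c.dept_id = p.id GROUP BY p.name

Result:
name      | COUNT(c.id)
----------+------------
HR        | 1          
Legal     | 2          
Marketing | 0          
Sales     | 3          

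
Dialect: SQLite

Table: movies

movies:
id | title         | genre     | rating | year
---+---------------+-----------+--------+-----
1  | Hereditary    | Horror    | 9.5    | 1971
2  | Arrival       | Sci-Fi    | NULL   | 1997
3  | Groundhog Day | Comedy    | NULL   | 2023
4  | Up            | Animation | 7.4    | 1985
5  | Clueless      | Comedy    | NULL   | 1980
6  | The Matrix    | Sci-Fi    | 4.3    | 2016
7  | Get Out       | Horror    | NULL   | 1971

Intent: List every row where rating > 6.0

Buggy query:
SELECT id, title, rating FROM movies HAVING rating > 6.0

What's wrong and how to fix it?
Bug: This is a non-aggregate query (no GROUP BY, no aggregates), so in SQLite the HAVING clause is invalid here; a row-level condition belongs in WHERE

Fix: Use WHERE for row-level filtering

Corrected query:
SELECT id, title, rating FROM movies WHERE rating > 6.0

Result:
id | title      | rating
---+------------+-------
1  | Hereditary | 9.5   
4  | Up         | 7.4   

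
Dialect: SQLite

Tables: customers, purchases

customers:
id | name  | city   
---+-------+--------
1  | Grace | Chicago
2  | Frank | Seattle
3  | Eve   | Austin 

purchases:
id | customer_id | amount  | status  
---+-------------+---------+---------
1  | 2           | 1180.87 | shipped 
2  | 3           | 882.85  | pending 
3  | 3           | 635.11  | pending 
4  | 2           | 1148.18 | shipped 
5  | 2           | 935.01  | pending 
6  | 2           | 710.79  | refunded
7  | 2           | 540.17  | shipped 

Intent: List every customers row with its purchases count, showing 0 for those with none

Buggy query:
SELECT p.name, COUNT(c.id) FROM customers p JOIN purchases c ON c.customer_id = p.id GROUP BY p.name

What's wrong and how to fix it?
Bug: INNER JOIN drops customers rows that have no matching purchases rows

Fix: Use LEFT JOIN so parents without children still appear (COUNT(c.id) gives 0)

Corrected query:
SELECT p.name, COUNT(c.id) FROM customers p LEFT JOIN purchases c ON c.customer_id = p.id GROUP BY p.name

Result:
name  | COUNT(c.id)
------+------------
Eve   | 2          
Frank | 5          
Grace | 0          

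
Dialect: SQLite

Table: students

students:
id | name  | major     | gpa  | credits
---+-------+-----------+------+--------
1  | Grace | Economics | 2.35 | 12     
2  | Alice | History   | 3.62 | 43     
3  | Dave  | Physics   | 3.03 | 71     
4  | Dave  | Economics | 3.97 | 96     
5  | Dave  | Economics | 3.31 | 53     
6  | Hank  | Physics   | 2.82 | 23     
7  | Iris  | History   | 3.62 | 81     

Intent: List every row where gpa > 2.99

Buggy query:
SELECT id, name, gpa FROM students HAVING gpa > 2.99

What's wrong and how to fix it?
Bug: HAVING filters the output of aggregation, but this query has no GROUP BY and no aggregate functions, so SQLite rejects it (HAVING clause on a non-aggregate query); the condition here is per row

Fix: Replace HAVING with WHERE since the condition applies to individual rows

Corrected query:
SELECT id, name, gpa FROM students WHERE gpa > 2.99

Result:
id | name  | gpa 
---+-------+-----
2  | Alice | 3.62
3  | Dave  | 3.03
4  | Dave  | 3.97
5  | Dave  | 3.31
7  | Iris  | 3.62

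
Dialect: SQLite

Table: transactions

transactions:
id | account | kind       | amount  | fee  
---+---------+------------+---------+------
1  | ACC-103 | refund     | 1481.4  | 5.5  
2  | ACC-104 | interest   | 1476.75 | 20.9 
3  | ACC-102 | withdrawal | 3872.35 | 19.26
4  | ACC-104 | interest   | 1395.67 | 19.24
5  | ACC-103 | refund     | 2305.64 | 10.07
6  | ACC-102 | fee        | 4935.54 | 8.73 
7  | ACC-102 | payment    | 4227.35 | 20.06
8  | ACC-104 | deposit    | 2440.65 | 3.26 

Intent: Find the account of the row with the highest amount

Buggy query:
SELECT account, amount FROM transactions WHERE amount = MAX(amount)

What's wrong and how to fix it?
Bug: WHERE is evaluated per row; an aggregate over the whole table isn't defined there

Fix: Use a subquery: WHERE amount = (SELECT MAX(amount) FROM transactions)

Corrected query:
SELECT account, amount FROM transactions WHERE amount = (SELECT MAX(amount) FROM transactions)

Result:
account | amount 
--------+--------
ACC-102 | 4935.54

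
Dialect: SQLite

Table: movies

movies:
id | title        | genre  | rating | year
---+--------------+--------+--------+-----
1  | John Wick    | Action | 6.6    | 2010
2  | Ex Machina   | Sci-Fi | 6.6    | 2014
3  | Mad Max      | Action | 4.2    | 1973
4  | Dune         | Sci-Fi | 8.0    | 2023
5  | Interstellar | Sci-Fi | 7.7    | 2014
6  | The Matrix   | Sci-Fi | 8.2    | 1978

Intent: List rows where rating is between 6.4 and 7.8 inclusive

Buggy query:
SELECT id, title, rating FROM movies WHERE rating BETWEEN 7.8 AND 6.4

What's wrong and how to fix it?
Bug: BETWEEN expects the lower bound first; with 7.8 AND 6.4 the range is empty

Fix: Swap the bounds so the smaller value comes first

Corrected query:
SELECT id, title, rating FROM movies WHERE rating BETWEEN 6.4 AND 7.8

Result:
id | title        | rating
---+--------------+-------
1  | John Wick    | 6.6   
2  | Ex Machina   | 6.6   
5  | Interstellar | 7.7   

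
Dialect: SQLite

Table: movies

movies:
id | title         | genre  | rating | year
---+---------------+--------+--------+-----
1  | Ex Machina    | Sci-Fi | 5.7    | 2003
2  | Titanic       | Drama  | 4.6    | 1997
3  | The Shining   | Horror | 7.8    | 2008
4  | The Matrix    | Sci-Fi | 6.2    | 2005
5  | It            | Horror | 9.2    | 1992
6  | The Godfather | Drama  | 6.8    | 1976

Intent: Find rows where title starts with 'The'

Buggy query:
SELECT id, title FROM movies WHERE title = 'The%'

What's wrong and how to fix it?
Bug: '=' compares the literal string including the % character; pattern matching needs LIKE

Fix: Replace '=' with LIKE so 'The%' is treated as a pattern

Corrected query:
SELECT id, title FROM movies WHERE title LIKE 'The%'

Result:
id | title        
---+--------------
3  | The Shining  
4  | The Matrix   
6  | The Godfather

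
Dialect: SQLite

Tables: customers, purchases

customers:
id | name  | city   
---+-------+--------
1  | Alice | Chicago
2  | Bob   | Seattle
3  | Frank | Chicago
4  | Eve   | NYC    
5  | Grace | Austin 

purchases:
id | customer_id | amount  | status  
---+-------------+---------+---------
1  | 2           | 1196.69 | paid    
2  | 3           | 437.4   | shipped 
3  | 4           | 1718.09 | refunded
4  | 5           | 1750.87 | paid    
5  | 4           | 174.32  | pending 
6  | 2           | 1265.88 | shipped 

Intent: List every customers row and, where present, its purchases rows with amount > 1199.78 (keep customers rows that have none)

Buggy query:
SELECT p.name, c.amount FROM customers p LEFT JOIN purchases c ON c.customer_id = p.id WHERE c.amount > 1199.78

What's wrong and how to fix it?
Bug: A WHERE condition on the right-hand table after LEFT JOIN drops unmatched parents

Fix: Put 'c.amount > 1199.78' in the JOIN's ON clause instead of WHERE

Corrected query:
SELECT p.name, c.amount FROM customers p LEFT JOIN purchases c ON c.customer_id = p.id AND c.amount > 1199.78

Result:
name  | amount 
------+--------
Alice | NULL   
Bob   | 1265.88
Frank | NULL   
Eve   | 1718.09
Grace | 1750.87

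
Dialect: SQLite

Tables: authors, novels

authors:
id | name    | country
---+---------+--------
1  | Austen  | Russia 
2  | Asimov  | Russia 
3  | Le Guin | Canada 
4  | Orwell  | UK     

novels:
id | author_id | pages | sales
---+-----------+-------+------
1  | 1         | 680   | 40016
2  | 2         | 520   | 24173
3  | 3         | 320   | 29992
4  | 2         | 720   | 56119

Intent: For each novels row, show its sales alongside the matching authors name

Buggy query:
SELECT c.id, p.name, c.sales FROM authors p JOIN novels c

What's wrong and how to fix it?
Bug: Missing join condition: each novels row is matched to all authors rows instead of just its own

Fix: Specify the join condition linking the foreign key to the parent id

Corrected query:
SELECT c.id, p.name, c.sales FROM authors p JOIN novels c ON c.author_id = p.id

Result:
id | name    | sales
---+---------+------
1  | Austen  | 40016
2  | Asimov  | 24173
3  | Le Guin | 29992
4  | Asimov  | 56119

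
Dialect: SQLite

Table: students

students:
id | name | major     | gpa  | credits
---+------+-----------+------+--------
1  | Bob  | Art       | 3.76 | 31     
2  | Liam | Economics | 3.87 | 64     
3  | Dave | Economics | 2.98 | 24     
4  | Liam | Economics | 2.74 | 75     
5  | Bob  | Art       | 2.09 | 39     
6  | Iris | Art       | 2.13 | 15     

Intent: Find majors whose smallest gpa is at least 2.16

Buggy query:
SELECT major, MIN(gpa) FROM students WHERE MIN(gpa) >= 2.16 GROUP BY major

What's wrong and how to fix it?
Bug: Aggregates like MIN are computed per group after WHERE runs

Fix: Replace WHERE with HAVING after the GROUP BY

Corrected query:
SELECT major, MIN(gpa) FROM students GROUP BY major HAVING MIN(gpa) >= 2.16

Result:
major     | MIN(gpa)
----------+---------
Economics | 2.74    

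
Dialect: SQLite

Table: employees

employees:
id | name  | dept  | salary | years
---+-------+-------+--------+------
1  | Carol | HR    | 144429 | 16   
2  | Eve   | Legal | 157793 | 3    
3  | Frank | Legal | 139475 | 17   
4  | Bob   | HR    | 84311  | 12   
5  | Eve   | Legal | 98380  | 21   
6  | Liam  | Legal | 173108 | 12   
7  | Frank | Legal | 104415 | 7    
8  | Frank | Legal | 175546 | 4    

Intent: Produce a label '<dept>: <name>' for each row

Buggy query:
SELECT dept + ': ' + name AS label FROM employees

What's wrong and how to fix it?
Bug: '+' is numeric addition; on text columns SQLite converts them to 0 instead of concatenating

Fix: Use the || operator for string concatenation

Corrected query:
SELECT dept || ': ' || name AS label FROM employees

Result:
label       
------------
HR: Carol   
Legal: Eve  
Legal: Frank
HR: Bob     
Legal: Eve  
Legal: Liam 
Legal: Frank
Legal: Frank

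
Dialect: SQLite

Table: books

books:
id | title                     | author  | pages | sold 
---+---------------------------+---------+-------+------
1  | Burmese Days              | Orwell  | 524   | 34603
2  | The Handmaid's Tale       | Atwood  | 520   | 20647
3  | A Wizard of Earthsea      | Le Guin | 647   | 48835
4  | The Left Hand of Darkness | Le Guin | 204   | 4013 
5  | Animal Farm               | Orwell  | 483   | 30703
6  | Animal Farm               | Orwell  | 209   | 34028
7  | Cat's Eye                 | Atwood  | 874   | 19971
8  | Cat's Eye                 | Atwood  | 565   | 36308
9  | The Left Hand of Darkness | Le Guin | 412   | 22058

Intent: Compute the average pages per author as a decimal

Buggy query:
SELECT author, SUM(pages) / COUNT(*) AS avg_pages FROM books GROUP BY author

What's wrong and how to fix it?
Bug: SUM(pages) and COUNT(*) are both integers; the division truncates the fractional part

Fix: Multiply by 1.0 (or CAST to REAL) to force floating-point division

Corrected query:
SELECT author, SUM(pages) * 1.0 / COUNT(*) AS avg_pages FROM books GROUP BY author

Result:
author  | avg_pages 
--------+-----------
Atwood  | 653       
Le Guin | 421       
Orwell  | 405.333333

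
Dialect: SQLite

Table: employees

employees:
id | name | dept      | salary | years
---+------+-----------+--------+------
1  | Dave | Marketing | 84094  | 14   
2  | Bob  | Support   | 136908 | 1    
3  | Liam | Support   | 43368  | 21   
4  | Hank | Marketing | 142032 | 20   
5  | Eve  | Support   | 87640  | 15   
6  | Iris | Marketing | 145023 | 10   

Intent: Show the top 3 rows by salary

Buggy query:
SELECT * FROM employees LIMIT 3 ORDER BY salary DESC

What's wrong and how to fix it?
Bug: LIMIT must come after ORDER BY

Fix: Swap the clauses: ORDER BY first, then LIMIT

Corrected query:
SELECT * FROM employees ORDER BY salary DESC LIMIT 3

Result:
id | name | dept      | salary | years
---+------+-----------+--------+------
6  | Iris | Marketing | 145023 | 10   
4  | Hank | Marketing | 142032 | 20   
2  | Bob  | Support   | 136908 | 1    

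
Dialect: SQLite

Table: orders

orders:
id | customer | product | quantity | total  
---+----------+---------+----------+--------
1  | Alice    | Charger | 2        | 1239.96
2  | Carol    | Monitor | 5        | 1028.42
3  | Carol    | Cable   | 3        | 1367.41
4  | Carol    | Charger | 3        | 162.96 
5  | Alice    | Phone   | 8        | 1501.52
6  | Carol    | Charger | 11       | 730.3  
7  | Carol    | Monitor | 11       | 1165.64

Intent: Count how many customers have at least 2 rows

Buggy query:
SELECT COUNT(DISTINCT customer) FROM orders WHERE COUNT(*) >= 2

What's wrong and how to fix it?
Bug: WHERE filters individual rows, not groups, so a group-level COUNT is invalid there

Fix: Group first with HAVING COUNT(*) >= 2, then COUNT the resulting groups

Corrected query:
SELECT COUNT(*) FROM (SELECT customer FROM orders GROUP BY customer HAVING COUNT(*) >= 2)

Result:
COUNT(*)
--------
2       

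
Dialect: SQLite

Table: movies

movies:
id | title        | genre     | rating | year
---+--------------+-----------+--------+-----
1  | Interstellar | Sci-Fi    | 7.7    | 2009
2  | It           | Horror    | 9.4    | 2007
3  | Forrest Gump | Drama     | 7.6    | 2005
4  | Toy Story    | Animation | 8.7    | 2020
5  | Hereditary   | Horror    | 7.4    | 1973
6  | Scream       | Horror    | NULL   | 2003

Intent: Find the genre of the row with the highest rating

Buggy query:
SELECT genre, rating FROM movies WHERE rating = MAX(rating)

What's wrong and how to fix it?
Bug: MAX(rating) is an aggregate and cannot be used directly in WHERE

Fix: Use a subquery: WHERE rating = (SELECT MAX(rating) FROM movies)

Corrected query:
SELECT genre, rating FROM movies WHERE rating = (SELECT MAX(rating) FROM movies)

Result:
genre  | rating
-------+-------
Horror | 9.4   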